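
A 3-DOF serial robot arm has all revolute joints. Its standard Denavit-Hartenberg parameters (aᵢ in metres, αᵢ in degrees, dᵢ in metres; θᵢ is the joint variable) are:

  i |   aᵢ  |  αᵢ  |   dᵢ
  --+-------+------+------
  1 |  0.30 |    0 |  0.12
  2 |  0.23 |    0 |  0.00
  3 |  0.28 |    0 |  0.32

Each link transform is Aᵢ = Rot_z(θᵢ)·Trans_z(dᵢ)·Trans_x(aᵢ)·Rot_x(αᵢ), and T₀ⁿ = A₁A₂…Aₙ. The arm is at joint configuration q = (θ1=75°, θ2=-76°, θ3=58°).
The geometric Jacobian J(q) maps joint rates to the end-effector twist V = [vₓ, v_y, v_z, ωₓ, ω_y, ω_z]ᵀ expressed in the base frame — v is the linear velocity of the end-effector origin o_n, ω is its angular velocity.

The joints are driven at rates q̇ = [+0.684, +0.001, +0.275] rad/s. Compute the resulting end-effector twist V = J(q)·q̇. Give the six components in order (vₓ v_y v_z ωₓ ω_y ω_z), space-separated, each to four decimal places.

-0.4209 0.3570 0.0000 0.0000 0.0000 0.9600

o_n = [0.4601, 0.5206, 0.4400]
J₁: ẑ×o_n = [-0.5206, 0.4601, 0.0000], ω = ẑ
J2: z=[0.0000, 0.0000, 1.0000] o=[0.0776, 0.2898, 0.1200] → [-0.2308, 0.3825, 0.0000, 0.0000, 0.0000, 1.0000]
J3: z=[0.0000, 0.0000, 1.0000] o=[0.3076, 0.2858, 0.1200] → [-0.2348, 0.1525, 0.0000, 0.0000, 0.0000, 1.0000]
V = J·q̇ = [-0.4209, 0.3570, 0.0000, 0.0000, 0.0000, 0.9600]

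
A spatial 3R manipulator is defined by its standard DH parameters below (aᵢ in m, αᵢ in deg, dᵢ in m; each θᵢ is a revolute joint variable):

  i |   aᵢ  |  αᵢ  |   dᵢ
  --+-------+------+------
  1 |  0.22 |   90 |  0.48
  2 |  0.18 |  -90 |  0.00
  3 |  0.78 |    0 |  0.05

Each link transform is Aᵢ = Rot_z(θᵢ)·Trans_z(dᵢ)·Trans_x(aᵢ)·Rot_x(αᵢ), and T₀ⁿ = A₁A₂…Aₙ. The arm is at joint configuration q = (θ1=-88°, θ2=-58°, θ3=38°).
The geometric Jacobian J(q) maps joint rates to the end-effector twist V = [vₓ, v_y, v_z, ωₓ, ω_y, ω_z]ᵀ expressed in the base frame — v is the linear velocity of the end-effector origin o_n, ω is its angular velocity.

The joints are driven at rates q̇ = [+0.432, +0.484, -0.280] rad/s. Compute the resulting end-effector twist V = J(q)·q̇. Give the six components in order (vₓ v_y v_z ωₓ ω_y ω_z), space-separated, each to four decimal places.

o_n = [0.5038, -0.6663, -0.1674]
J₁: ẑ×o_n = [0.6663, 0.5038, -0.0000], ω = ẑ
J2: z=[-0.9994, -0.0349, 0.0000] o=[0.0077, -0.2199, 0.4800] → [0.0226, -0.6470, 0.4635, -0.9994, -0.0349, 0.0000]
J3: z=[0.0296, -0.8475, 0.5299] o=[0.0110, -0.3152, 0.3274] → [0.6054, 0.2758, 0.4072, 0.0296, -0.8475, 0.5299]
V = J·q̇ = [0.1293, -0.1727, 0.1103, -0.4920, 0.2204, 0.2836]

0.1293 -0.1727 0.1103 -0.4920 0.2204 0.2836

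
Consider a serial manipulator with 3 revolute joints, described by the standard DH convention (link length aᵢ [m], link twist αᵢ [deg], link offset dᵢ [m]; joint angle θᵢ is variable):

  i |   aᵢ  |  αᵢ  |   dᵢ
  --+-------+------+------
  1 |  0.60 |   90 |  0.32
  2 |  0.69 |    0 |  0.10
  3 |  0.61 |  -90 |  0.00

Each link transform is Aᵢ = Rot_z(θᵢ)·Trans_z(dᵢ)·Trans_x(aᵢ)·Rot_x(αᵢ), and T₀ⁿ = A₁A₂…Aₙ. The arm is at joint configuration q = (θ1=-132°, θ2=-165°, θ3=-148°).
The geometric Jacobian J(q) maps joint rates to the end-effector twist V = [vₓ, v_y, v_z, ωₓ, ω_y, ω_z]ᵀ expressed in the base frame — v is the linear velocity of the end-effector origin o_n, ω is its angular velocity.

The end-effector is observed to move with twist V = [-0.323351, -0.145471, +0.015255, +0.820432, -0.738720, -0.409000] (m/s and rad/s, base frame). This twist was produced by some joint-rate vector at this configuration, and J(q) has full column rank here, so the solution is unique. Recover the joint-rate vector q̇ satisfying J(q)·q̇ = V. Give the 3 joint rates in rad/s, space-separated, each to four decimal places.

-0.4090 -0.7120 -0.3920

o_n = [-0.3082, -0.1928, 0.5875]
J₁: ẑ×o_n = [0.1928, -0.3082, 0.0000], ω = ẑ
J2: z=[-0.7431, 0.6691, 0.0000] o=[-0.4015, -0.4459, 0.3200] → [0.1790, 0.1988, -0.2505, -0.7431, 0.6691, 0.0000]
J3: z=[-0.7431, 0.6691, 0.0000] o=[-0.0298, 0.1163, 0.1414] → [0.2985, 0.3315, 0.4160, -0.7431, 0.6691, 0.0000]
q̇ = J⁺·V = [-0.4090, -0.7120, -0.3920]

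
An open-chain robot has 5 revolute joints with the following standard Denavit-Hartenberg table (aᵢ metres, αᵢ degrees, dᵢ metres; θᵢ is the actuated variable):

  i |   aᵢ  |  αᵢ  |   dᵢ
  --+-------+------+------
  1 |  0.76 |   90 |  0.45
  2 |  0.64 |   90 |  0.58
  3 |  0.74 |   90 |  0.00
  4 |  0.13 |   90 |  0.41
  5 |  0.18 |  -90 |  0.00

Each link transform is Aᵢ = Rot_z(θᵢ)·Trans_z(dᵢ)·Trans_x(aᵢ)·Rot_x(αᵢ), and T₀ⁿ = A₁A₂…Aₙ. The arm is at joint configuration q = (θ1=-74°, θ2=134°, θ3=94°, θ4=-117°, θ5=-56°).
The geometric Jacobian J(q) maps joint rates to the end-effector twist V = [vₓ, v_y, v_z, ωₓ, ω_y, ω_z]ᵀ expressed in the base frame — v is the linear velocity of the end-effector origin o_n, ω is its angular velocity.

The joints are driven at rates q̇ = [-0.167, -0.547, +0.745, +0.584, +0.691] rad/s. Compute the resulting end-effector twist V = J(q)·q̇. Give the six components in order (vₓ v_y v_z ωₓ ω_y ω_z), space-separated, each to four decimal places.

o_n = [-1.1793, -0.3565, 0.9229]
J₁: ẑ×o_n = [0.3565, -1.1793, 0.0000], ω = ẑ
J2: z=[-0.9613, -0.2756, 0.0000] o=[0.2095, -0.7306, 0.4500] → [-0.1303, 0.4545, -0.7423, -0.9613, -0.2756, 0.0000]
J3: z=[0.1983, -0.6915, 0.6947] o=[-0.4706, -0.4631, 0.9104] → [-0.0826, -0.4948, -0.4690, 0.1983, -0.6915, 0.6947]
J4: z=[-0.2581, 0.6469, 0.7176] o=[-1.1703, -0.7010, 0.8732] → [-0.2151, 0.0063, -0.0831, -0.2581, 0.6469, 0.7176]
J5: z=[0.9325, -0.0274, 0.3601] o=[-1.2433, -0.3367, 1.0900] → [0.0117, 0.1788, -0.0167, 0.9325, -0.0274, 0.3601]
V = J·q̇ = [-0.1673, -0.2931, -0.0034, 1.1672, -0.0055, 1.0184]

-0.1673 -0.2931 -0.0034 1.1672 -0.0055 1.0184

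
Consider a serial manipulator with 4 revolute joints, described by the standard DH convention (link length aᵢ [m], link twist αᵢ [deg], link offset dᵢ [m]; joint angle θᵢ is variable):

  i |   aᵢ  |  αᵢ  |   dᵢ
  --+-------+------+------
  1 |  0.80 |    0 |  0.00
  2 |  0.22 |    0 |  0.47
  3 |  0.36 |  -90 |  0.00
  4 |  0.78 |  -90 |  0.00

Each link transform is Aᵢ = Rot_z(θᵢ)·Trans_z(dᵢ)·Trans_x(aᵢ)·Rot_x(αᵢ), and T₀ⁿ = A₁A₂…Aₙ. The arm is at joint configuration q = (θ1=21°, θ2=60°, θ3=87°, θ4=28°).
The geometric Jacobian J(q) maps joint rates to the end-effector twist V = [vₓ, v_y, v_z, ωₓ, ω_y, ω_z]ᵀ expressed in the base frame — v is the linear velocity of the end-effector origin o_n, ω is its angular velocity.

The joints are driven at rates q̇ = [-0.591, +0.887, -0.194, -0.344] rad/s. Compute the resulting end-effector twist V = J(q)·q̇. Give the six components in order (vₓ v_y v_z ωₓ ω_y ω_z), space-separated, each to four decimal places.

-0.0403 -0.5096 0.2369 0.0715 0.3365 0.1020

o_n = [-0.2445, 0.7220, 0.1038]
J₁: ẑ×o_n = [-0.7220, -0.2445, 0.0000], ω = ẑ
J2: z=[0.0000, 0.0000, 1.0000] o=[0.7469, 0.2867, 0.0000] → [-0.4353, -0.9914, 0.0000, 0.0000, 0.0000, 1.0000]
J3: z=[0.0000, 0.0000, 1.0000] o=[0.7813, 0.5040, 0.4700] → [-0.2180, -1.0258, 0.0000, 0.0000, 0.0000, 1.0000]
J4: z=[-0.2079, -0.9781, 0.0000] o=[0.4291, 0.5788, 0.4700] → [0.3582, -0.0761, -0.6887, -0.2079, -0.9781, 0.0000]
V = J·q̇ = [-0.0403, -0.5096, 0.2369, 0.0715, 0.3365, 0.1020]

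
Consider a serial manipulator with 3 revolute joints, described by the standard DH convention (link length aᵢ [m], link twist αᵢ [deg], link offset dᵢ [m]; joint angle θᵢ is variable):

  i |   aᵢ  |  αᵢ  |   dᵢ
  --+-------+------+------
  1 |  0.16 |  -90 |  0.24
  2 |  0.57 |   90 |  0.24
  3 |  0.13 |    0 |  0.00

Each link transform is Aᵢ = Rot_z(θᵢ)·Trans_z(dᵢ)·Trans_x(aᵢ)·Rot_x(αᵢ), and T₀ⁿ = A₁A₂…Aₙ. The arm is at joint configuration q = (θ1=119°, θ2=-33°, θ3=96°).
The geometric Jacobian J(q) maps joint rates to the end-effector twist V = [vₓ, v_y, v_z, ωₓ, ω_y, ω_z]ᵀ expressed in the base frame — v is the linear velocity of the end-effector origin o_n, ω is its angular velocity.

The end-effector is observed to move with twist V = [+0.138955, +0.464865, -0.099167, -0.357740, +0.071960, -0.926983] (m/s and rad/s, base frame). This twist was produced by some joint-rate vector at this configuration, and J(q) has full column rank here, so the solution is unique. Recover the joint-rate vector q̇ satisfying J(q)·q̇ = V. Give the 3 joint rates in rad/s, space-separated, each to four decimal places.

-0.5630 0.2780 -0.4340

o_n = [-0.6268, 0.3690, 0.5430]
J₁: ẑ×o_n = [-0.3690, -0.6268, 0.0000], ω = ẑ
J2: z=[-0.8746, -0.4848, 0.0000] o=[-0.0776, 0.1399, 0.2400] → [-0.1469, 0.2650, -0.4666, -0.8746, -0.4848, 0.0000]
J3: z=[0.2640, -0.4764, 0.8387] o=[-0.5192, 0.4417, 0.5504] → [0.0645, -0.0882, -0.0704, 0.2640, -0.4764, 0.8387]
q̇ = J⁺·V = [-0.5630, 0.2780, -0.4340]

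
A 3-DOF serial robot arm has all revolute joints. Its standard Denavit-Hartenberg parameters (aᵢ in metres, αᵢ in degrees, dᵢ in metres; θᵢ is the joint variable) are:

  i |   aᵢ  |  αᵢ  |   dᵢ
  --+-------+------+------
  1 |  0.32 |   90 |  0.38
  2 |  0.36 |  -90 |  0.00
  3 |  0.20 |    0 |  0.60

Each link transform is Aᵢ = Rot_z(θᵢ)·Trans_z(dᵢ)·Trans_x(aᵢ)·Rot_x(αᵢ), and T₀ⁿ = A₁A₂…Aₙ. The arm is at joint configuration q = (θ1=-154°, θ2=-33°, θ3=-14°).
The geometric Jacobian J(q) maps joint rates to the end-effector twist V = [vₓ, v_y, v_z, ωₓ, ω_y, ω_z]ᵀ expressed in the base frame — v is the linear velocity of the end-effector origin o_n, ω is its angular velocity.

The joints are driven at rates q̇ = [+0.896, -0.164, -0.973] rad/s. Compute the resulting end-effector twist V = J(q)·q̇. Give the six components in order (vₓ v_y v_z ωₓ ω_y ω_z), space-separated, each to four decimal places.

o_n = [-1.0202, -0.4437, 0.5814]
J₁: ẑ×o_n = [0.4437, -1.0202, 0.0000], ω = ẑ
J2: z=[-0.4384, 0.8988, 0.0000] o=[-0.2876, -0.1403, 0.3800] → [0.1811, 0.0883, 0.7915, -0.4384, 0.8988, 0.0000]
J3: z=[-0.4895, -0.2388, 0.8387] o=[-0.5590, -0.2726, 0.1839] → [0.0486, -0.1922, -0.0264, -0.4895, -0.2388, 0.8387]
V = J·q̇ = [0.3206, -0.7415, -0.1042, 0.5482, 0.0849, 0.0800]

0.3206 -0.7415 -0.1042 0.5482 0.0849 0.0800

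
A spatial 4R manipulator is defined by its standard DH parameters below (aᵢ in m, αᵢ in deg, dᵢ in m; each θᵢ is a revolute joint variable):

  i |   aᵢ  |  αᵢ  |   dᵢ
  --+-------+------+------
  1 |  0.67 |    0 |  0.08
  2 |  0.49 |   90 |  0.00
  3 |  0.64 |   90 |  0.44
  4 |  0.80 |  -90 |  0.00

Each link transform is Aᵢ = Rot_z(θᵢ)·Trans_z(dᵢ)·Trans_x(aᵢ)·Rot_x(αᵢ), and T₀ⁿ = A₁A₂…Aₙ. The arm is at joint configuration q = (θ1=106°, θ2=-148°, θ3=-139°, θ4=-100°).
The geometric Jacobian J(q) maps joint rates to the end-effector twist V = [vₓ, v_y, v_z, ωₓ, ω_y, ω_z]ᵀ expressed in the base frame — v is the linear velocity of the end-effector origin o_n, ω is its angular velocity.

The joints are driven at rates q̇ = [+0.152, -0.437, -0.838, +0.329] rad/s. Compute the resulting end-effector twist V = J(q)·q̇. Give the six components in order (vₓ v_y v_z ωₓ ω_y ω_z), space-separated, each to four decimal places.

-0.3651 0.2311 0.1469 0.4003 0.7672 -0.0367

o_n = [0.1312, 0.8277, -0.2487]
J₁: ẑ×o_n = [-0.8277, 0.1312, 0.0000], ω = ẑ
J2: z=[0.0000, 0.0000, 1.0000] o=[-0.1847, 0.6440, 0.0800] → [-0.1837, 0.3159, 0.0000, 0.0000, 0.0000, 1.0000]
J3: z=[-0.6691, -0.7431, 0.0000] o=[0.1795, 0.3162, 0.0800] → [0.2443, -0.2200, -0.3782, -0.6691, -0.7431, 0.0000]
J4: z=[-0.4875, 0.4390, 0.7547] o=[-0.4739, 0.3124, -0.3399] → [-0.3489, 0.5011, -0.5169, -0.4875, 0.4390, 0.7547]
V = J·q̇ = [-0.3651, 0.2311, 0.1469, 0.4003, 0.7672, -0.0367]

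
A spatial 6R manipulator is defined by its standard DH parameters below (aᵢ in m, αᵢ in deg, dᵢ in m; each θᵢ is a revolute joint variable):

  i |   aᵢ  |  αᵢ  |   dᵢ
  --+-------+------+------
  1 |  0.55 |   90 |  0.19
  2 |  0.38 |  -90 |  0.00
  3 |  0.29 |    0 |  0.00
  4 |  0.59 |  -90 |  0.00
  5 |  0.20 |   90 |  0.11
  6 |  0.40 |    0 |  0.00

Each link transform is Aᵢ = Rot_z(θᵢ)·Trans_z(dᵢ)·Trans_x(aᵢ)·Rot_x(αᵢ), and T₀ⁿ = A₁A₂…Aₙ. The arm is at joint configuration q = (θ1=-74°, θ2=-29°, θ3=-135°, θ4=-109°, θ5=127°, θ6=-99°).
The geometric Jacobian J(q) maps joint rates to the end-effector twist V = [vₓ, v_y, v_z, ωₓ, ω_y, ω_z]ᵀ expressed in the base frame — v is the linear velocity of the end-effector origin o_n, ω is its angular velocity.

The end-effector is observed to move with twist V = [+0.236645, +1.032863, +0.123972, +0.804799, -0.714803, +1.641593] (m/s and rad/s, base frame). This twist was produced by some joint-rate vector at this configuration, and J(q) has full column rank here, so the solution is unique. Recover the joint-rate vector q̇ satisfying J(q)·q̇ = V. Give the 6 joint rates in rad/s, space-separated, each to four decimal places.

0.9230 -0.0460 0.7570 0.5240 -0.6340 0.3520

o_n = [0.5486, -0.5495, -0.0072]
J₁: ẑ×o_n = [0.5495, 0.5486, -0.0000], ω = ẑ
J2: z=[-0.9613, -0.2756, 0.0000] o=[0.1516, -0.5287, 0.1900] → [0.0544, -0.1896, 0.1294, -0.9613, -0.2756, 0.0000]
J3: z=[0.1336, -0.4660, 0.8746] o=[0.2432, -0.8482, 0.0058] → [-0.2552, 0.2688, 0.1822, 0.1336, -0.4660, 0.8746]
J4: z=[0.1336, -0.4660, 0.8746] o=[-0.0033, -0.7323, 0.1052] → [-0.1075, 0.4977, 0.2816, 0.1336, -0.4660, 0.8746]
J5: z=[-0.6381, 0.6348, 0.4357] o=[0.4441, -0.3687, 0.2306] → [-0.0722, -0.1062, 0.0490, -0.6381, 0.6348, 0.4357]
J6: z=[0.5252, 0.7727, -0.3566] o=[0.2612, -0.2986, 0.1132] → [-0.1825, -0.0392, -0.3538, 0.5252, 0.7727, -0.3566]
q̇ = J⁺·V = [0.9230, -0.0460, 0.7570, 0.5240, -0.6340, 0.3520]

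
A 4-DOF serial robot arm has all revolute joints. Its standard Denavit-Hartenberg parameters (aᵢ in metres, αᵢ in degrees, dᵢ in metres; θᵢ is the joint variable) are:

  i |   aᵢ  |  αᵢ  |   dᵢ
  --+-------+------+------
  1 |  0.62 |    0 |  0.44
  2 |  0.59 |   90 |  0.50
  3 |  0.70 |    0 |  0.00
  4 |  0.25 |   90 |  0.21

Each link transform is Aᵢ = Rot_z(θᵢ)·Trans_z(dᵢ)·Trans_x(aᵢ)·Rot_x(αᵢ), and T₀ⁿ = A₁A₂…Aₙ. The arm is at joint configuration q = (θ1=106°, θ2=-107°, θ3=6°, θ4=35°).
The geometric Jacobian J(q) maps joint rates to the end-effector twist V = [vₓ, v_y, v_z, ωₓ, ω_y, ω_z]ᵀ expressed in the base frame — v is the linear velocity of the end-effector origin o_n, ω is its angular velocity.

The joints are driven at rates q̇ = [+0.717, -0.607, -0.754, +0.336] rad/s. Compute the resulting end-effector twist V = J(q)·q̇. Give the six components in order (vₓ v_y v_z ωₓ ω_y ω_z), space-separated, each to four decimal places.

-0.2777 0.0371 -0.6038 0.0073 0.4179 0.1100

o_n = [1.3001, 0.3603, 1.1772]
J₁: ẑ×o_n = [-0.3603, 1.3001, 0.0000], ω = ẑ
J2: z=[0.0000, 0.0000, 1.0000] o=[-0.1709, 0.5960, 0.4400] → [0.2357, 1.4710, -0.0000, 0.0000, 0.0000, 1.0000]
J3: z=[-0.0175, -0.9998, 0.0000] o=[0.4190, 0.5857, 0.9400] → [-0.2371, 0.0041, 0.8848, -0.0175, -0.9998, 0.0000]
J4: z=[-0.0175, -0.9998, 0.0000] o=[1.1151, 0.5735, 1.0132] → [-0.1640, 0.0029, 0.1887, -0.0175, -0.9998, 0.0000]
V = J·q̇ = [-0.2777, 0.0371, -0.6038, 0.0073, 0.4179, 0.1100]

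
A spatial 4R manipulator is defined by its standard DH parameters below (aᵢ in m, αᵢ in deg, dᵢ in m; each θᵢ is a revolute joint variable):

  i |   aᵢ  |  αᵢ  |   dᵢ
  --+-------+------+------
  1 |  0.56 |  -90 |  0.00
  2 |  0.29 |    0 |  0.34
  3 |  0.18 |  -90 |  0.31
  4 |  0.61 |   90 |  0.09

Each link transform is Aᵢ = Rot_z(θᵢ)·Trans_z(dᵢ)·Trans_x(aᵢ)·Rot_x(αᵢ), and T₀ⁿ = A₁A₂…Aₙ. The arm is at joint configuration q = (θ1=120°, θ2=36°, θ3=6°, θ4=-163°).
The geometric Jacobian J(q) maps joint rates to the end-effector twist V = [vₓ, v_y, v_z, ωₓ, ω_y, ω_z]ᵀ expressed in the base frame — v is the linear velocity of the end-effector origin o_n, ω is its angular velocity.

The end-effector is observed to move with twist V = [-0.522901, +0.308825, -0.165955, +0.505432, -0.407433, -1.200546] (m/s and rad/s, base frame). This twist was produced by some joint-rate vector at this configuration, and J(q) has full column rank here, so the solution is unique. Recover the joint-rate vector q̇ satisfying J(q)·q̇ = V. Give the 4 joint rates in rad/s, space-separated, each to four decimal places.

-0.5280 -0.1120 -0.1220 0.9050

o_n = [-0.9347, -0.0378, 0.0326]
J₁: ẑ×o_n = [0.0378, -0.9347, 0.0000], ω = ẑ
J2: z=[-0.8660, -0.5000, 0.0000] o=[-0.2800, 0.4850, 0.0000] → [-0.0163, 0.0282, 0.1254, -0.8660, -0.5000, 0.0000]
J3: z=[-0.8660, -0.5000, 0.0000] o=[-0.6918, 0.5182, -0.1705] → [-0.1015, 0.1758, 0.3600, -0.8660, -0.5000, 0.0000]
J4: z=[0.3346, -0.5795, -0.7431] o=[-1.0271, 0.4790, -0.2909] → [-0.5715, -0.1769, -0.1193, 0.3346, -0.5795, -0.7431]
q̇ = J⁺·V = [-0.5280, -0.1120, -0.1220, 0.9050]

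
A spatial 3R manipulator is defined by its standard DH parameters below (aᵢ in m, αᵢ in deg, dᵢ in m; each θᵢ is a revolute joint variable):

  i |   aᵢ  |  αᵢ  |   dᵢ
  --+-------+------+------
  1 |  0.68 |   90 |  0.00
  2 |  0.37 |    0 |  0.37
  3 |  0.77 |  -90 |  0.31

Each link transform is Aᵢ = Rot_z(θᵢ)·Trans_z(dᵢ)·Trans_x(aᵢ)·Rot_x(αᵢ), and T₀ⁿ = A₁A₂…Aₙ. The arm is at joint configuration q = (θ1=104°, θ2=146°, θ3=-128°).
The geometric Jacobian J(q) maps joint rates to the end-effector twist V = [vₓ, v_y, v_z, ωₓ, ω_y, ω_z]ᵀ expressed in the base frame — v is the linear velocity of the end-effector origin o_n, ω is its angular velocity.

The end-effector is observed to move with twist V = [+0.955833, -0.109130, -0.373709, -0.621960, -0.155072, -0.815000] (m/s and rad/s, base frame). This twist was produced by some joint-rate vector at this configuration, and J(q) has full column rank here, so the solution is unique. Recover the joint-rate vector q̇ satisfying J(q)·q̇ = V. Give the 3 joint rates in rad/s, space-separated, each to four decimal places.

-0.8150 -0.3120 -0.3290

o_n = [0.3923, 1.2372, 0.4448]
J₁: ẑ×o_n = [-1.2372, 0.3923, 0.0000], ω = ẑ
J2: z=[0.9703, 0.2419, 0.0000] o=[-0.1645, 0.6598, 0.0000] → [0.1076, -0.4316, 0.4256, 0.9703, 0.2419, 0.0000]
J3: z=[0.9703, 0.2419, 0.0000] o=[0.2687, 0.4517, 0.2069] → [0.0576, -0.2309, 0.7323, 0.9703, 0.2419, 0.0000]
q̇ = J⁺·V = [-0.8150, -0.3120, -0.3290]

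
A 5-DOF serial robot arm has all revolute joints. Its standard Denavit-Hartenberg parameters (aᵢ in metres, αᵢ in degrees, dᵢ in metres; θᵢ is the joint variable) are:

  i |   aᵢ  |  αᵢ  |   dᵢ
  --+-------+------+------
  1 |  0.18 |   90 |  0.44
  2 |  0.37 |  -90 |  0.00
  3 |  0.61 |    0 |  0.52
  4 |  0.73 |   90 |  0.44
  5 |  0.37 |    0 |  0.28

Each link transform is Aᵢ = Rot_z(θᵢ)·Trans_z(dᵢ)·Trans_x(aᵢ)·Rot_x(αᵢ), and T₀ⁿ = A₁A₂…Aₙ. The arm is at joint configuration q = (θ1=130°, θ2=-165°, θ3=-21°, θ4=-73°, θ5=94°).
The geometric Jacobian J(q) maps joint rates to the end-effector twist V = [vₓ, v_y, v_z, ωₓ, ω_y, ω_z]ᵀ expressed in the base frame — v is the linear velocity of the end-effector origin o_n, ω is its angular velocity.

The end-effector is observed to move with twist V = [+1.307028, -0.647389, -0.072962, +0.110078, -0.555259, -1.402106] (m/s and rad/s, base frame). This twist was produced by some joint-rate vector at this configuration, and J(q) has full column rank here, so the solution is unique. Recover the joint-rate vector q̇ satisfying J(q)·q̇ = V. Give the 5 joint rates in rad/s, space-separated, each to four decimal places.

o_n = [0.7332, 0.5288, -1.0020]
J₁: ẑ×o_n = [-0.5288, 0.7332, 0.0000], ω = ẑ
J2: z=[0.7660, 0.6428, 0.0000] o=[-0.1157, 0.1379, 0.4400] → [-0.9269, 1.1046, -0.2462, 0.7660, 0.6428, 0.0000]
J3: z=[-0.1664, 0.1983, -0.9659] o=[0.1140, -0.1359, 0.3442] → [0.3751, -0.8220, -0.2333, -0.1664, 0.1983, -0.9659]
J4: z=[-0.1664, 0.1983, -0.9659] o=[0.5486, -0.3137, -0.3054] → [0.6756, -0.2942, -0.1768, -0.1664, 0.1983, -0.9659]
J5: z=[-0.6728, 0.6933, 0.2582] o=[1.0016, 0.2793, -0.7173] → [-0.2618, -0.2608, 0.0183, -0.6728, 0.6933, 0.2582]
q̇ = J⁺·V = [-0.4130, -0.3240, -0.1220, 0.9490, -0.7370]

-0.4130 -0.3240 -0.1220 0.9490 -0.7370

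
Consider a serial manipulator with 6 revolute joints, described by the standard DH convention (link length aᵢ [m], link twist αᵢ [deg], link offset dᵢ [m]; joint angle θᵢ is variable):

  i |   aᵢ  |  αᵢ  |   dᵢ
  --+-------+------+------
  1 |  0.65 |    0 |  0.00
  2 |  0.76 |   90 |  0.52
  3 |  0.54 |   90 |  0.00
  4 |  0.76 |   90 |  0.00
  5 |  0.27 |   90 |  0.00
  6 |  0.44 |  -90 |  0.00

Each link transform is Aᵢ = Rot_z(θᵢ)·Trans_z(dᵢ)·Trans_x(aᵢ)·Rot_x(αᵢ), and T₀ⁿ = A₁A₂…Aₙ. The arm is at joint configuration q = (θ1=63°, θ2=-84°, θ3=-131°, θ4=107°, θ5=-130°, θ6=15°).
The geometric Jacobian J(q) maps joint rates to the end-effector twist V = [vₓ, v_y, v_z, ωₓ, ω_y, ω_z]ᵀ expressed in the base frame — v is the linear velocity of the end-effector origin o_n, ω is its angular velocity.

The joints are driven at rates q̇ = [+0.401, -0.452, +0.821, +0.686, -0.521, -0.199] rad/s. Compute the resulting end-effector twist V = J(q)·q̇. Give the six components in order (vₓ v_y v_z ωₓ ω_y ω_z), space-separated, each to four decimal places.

0.4175 0.1383 0.3400 -0.3526 -0.7370 0.7248

o_n = [0.9191, -0.0169, -0.2499]
J₁: ẑ×o_n = [0.0169, 0.9191, -0.0000], ω = ẑ
J2: z=[0.0000, 0.0000, 1.0000] o=[0.2951, 0.5792, 0.0000] → [0.5961, 0.6240, -0.0000, 0.0000, 0.0000, 1.0000]
J3: z=[-0.3584, -0.9336, 0.0000] o=[1.0046, 0.3068, 0.5200] → [0.7188, -0.2759, 0.0362, -0.3584, -0.9336, 0.0000]
J4: z=[-0.7046, 0.2705, 0.6561] o=[0.6739, 0.4338, 0.1125] → [0.1977, -0.0944, 0.2512, -0.7046, 0.2705, 0.6561]
J5: z=[-0.6905, -0.0481, -0.7217] o=[0.5495, -0.2970, 0.2802] → [0.2276, -0.6328, -0.1756, -0.6905, -0.0481, -0.7217]
J6: z=[-0.3275, 0.9104, 0.2527] o=[0.7236, -0.1861, 0.1062] → [-0.3669, -0.0672, -0.2334, -0.3275, 0.9104, 0.2527]
V = J·q̇ = [0.4175, 0.1383, 0.3400, -0.3526, -0.7370, 0.7248]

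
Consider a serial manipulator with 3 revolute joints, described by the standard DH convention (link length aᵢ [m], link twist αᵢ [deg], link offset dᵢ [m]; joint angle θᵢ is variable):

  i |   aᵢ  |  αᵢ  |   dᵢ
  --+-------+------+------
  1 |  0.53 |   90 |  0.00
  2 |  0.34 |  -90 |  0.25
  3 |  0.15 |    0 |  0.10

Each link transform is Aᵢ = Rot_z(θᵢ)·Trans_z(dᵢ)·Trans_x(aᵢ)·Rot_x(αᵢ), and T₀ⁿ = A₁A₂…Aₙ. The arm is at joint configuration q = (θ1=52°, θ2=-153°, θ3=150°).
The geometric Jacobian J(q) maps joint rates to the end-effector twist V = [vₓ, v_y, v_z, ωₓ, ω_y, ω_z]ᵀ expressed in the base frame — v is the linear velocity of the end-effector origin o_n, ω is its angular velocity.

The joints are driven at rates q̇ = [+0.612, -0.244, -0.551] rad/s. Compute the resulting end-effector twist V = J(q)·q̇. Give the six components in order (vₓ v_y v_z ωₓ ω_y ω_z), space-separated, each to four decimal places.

o_n = [0.3769, 0.1982, -0.1845]
J₁: ẑ×o_n = [-0.1982, 0.3769, 0.0000], ω = ẑ
J2: z=[0.7880, -0.6157, 0.0000] o=[0.3263, 0.4176, 0.0000] → [0.1136, 0.1454, -0.1418, 0.7880, -0.6157, 0.0000]
J3: z=[0.2795, 0.3577, -0.8910] o=[0.3368, 0.0250, -0.1544] → [0.1435, -0.0273, 0.0340, 0.2795, 0.3577, -0.8910]
V = J·q̇ = [-0.2281, 0.2102, 0.0158, -0.3463, -0.0469, 1.1029]

-0.2281 0.2102 0.0158 -0.3463 -0.0469 1.1029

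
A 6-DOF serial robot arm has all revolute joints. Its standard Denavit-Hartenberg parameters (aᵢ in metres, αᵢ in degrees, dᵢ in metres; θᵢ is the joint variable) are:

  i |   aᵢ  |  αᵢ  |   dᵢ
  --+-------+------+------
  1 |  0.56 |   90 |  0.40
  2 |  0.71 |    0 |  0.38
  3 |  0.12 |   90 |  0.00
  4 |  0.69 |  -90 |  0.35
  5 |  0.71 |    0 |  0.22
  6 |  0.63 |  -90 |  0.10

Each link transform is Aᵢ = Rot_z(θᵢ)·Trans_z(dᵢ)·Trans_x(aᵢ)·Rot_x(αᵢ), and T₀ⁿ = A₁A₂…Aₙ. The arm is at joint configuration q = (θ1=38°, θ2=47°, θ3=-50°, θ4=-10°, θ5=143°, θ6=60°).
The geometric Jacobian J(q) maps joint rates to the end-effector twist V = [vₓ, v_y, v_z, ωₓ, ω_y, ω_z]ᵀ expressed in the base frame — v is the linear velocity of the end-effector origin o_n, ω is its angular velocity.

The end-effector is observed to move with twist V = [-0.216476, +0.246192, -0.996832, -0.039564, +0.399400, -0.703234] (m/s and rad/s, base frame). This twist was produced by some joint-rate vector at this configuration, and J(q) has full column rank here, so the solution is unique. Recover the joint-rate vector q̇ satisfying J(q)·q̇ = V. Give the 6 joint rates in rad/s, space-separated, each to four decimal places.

0.0240 -0.8140 -0.9570 0.7150 0.4740 0.9800

o_n = [1.0767, -0.1416, 0.7650]
J₁: ẑ×o_n = [0.1416, 1.0767, -0.0000], ω = ẑ
J2: z=[0.6157, -0.7880, 0.0000] o=[0.4413, 0.3448, 0.4000] → [-0.2876, -0.2247, 0.2013, 0.6157, -0.7880, 0.0000]
J3: z=[0.6157, -0.7880, 0.0000] o=[1.0568, 0.3434, 0.9193] → [0.1216, 0.0950, -0.2829, 0.6157, -0.7880, 0.0000]
J4: z=[-0.0412, -0.0322, -0.9986] o=[1.1512, 0.4172, 0.9130] → [-0.5533, 0.0683, 0.0206, -0.0412, -0.0322, -0.9986]
J5: z=[0.7430, -0.6693, -0.0091] o=[1.5978, 0.9181, 0.5279] → [-0.1683, -0.1714, -1.1360, 0.7430, -0.6693, -0.0091]
J6: z=[0.7430, -0.6693, -0.0091] o=[1.4000, 0.3638, 0.9818] → [0.1405, 0.1640, -0.5918, 0.7430, -0.6693, -0.0091]
q̇ = J⁺·V = [0.0240, -0.8140, -0.9570, 0.7150, 0.4740, 0.9800]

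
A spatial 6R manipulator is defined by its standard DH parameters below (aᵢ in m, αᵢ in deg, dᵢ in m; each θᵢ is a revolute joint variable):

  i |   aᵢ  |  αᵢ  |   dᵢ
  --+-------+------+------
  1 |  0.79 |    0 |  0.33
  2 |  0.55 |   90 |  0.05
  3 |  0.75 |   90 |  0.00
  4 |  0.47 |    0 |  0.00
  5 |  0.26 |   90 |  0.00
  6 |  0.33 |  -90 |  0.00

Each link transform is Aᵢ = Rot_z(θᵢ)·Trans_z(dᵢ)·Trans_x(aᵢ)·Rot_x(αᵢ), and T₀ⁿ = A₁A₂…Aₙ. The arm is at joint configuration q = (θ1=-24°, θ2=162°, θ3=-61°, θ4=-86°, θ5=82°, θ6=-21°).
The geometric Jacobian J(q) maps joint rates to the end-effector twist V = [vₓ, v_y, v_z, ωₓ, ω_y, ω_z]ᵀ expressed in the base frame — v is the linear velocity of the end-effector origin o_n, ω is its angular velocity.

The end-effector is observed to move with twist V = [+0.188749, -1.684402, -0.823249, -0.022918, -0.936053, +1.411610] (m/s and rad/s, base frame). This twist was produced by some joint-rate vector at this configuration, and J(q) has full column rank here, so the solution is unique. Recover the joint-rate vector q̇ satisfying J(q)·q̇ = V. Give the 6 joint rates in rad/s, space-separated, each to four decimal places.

0.9910 0.7570 -0.6940 0.6560 0.0400 0.0170

o_n = [-0.5903, 0.1758, -0.7430]
J₁: ẑ×o_n = [-0.1758, -0.5903, 0.0000], ω = ẑ
J2: z=[0.0000, 0.0000, 1.0000] o=[0.7217, -0.3213, 0.3300] → [-0.4971, -1.3120, 0.0000, 0.0000, 0.0000, 1.0000]
J3: z=[0.6691, 0.7431, 0.0000] o=[0.3130, 0.0467, 0.3800] → [-0.8345, 0.7514, 0.7577, 0.6691, 0.7431, 0.0000]
J4: z=[0.6500, -0.5852, -0.4848] o=[0.0428, 0.2900, -0.2760] → [0.2179, 0.6105, -0.4447, 0.6500, -0.5852, -0.4848]
J5: z=[0.6500, -0.5852, -0.4848] o=[-0.2828, -0.0478, -0.3046] → [0.3649, 0.4340, -0.0347, 0.6500, -0.5852, -0.4848]
J6: z=[-0.6424, -0.7640, 0.0610] o=[-0.3884, 0.0229, -0.5315] → [0.1522, -0.1482, -0.2525, -0.6424, -0.7640, 0.0610]
q̇ = J⁺·V = [0.9910, 0.7570, -0.6940, 0.6560, 0.0400, 0.0170]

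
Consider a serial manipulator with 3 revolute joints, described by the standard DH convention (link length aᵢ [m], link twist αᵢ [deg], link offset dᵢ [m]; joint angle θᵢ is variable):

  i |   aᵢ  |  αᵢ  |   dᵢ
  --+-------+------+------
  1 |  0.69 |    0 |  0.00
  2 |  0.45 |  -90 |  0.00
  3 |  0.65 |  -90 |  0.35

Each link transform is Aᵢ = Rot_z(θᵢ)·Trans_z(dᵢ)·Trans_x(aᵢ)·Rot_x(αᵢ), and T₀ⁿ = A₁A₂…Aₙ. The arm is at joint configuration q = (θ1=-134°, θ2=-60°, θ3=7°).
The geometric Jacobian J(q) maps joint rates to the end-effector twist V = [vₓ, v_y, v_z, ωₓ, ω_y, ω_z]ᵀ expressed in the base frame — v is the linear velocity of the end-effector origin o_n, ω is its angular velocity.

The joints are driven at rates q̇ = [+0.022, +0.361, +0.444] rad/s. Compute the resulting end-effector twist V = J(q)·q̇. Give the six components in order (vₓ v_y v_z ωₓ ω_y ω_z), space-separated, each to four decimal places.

0.0736 -0.4585 -0.2864 -0.1074 -0.4308 0.3830

o_n = [-1.6266, -0.5710, -0.0792]
J₁: ẑ×o_n = [0.5710, -1.6266, 0.0000], ω = ẑ
J2: z=[0.0000, 0.0000, 1.0000] o=[-0.4793, -0.4963, 0.0000] → [0.0747, -1.1473, 0.0000, 0.0000, 0.0000, 1.0000]
J3: z=[-0.2419, -0.9703, 0.0000] o=[-0.9159, -0.3875, 0.0000] → [0.0769, -0.0192, -0.6452, -0.2419, -0.9703, 0.0000]
V = J·q̇ = [0.0736, -0.4585, -0.2864, -0.1074, -0.4308, 0.3830]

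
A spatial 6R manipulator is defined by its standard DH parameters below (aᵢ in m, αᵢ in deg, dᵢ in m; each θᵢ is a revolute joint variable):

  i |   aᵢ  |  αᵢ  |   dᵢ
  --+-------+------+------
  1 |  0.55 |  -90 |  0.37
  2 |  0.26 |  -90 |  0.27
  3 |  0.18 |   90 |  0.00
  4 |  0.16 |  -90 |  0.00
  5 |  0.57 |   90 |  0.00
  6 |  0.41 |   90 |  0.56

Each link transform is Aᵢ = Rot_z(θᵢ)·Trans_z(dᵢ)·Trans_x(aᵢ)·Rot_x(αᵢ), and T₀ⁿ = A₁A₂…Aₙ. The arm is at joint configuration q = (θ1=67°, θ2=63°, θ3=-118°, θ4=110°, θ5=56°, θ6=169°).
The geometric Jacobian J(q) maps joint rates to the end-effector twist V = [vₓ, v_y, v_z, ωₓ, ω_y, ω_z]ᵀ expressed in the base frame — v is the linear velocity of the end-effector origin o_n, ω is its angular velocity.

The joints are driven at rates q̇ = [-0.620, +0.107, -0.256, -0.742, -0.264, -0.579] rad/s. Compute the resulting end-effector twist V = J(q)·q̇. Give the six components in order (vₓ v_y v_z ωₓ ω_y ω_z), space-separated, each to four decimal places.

-0.2024 -0.1394 0.1431 -0.5468 1.1978 -1.0060

o_n = [-0.0405, 0.0721, -0.0769]
J₁: ẑ×o_n = [-0.0721, -0.0405, 0.0000], ω = ẑ
J2: z=[-0.9205, 0.3907, 0.0000] o=[0.2149, 0.5063, 0.3700] → [-0.1746, -0.4114, 0.4994, -0.9205, 0.3907, 0.0000]
J3: z=[-0.3481, -0.8202, -0.4540] o=[0.0125, 0.7204, 0.1383] → [-0.1178, -0.0509, 0.1823, -0.3481, -0.8202, -0.4540]
J4: z=[0.2755, -0.5524, 0.7867] o=[-0.1488, 0.7472, 0.2136] → [0.6916, 0.1653, -0.1262, 0.2755, -0.5524, 0.7867]
J5: z=[0.9611, 0.1407, -0.2378] o=[-0.1521, 0.6158, 0.1225] → [-0.1573, 0.1650, -0.5382, 0.9611, 0.1407, -0.2378]
J6: z=[0.1369, -0.9901, -0.0324] o=[-0.2889, 0.6149, -0.4309] → [-0.3680, -0.0565, 0.1717, 0.1369, -0.9901, -0.0324]
V = J·q̇ = [-0.2024, -0.1394, 0.1431, -0.5468, 1.1978, -1.0060]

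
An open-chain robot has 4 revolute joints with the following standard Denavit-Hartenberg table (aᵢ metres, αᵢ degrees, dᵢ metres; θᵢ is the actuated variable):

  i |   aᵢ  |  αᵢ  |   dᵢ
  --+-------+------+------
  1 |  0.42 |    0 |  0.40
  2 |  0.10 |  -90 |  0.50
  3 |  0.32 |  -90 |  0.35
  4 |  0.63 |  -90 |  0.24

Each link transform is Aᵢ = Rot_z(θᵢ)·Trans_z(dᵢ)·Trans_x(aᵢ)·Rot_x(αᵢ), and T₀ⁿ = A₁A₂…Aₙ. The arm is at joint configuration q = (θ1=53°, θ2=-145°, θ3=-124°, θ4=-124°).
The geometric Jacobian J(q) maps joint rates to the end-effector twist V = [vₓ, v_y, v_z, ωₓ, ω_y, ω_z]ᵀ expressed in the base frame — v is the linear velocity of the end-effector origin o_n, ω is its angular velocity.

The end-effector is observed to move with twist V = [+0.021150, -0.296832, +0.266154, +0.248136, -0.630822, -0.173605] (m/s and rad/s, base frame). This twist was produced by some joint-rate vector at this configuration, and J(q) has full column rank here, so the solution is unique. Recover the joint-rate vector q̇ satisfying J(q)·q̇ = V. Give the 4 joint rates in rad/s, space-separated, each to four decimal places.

0.1300 -0.7230 0.2700 0.7500

o_n = [1.1135, -0.0118, 1.0074]
J₁: ẑ×o_n = [0.0118, 1.1135, -0.0000], ω = ẑ
J2: z=[0.0000, 0.0000, 1.0000] o=[0.2528, 0.3354, 0.4000] → [0.3473, 0.8607, -0.0000, 0.0000, 0.0000, 1.0000]
J3: z=[0.9994, -0.0349, 0.0000] o=[0.2493, 0.2355, 0.9000] → [-0.0037, -0.1074, -0.2170, 0.9994, -0.0349, 0.0000]
J4: z=[-0.0289, -0.8285, 0.5592] o=[0.6053, 0.4021, 1.1653] → [0.3623, 0.2796, 0.4330, -0.0289, -0.8285, 0.5592]
q̇ = J⁺·V = [0.1300, -0.7230, 0.2700, 0.7500]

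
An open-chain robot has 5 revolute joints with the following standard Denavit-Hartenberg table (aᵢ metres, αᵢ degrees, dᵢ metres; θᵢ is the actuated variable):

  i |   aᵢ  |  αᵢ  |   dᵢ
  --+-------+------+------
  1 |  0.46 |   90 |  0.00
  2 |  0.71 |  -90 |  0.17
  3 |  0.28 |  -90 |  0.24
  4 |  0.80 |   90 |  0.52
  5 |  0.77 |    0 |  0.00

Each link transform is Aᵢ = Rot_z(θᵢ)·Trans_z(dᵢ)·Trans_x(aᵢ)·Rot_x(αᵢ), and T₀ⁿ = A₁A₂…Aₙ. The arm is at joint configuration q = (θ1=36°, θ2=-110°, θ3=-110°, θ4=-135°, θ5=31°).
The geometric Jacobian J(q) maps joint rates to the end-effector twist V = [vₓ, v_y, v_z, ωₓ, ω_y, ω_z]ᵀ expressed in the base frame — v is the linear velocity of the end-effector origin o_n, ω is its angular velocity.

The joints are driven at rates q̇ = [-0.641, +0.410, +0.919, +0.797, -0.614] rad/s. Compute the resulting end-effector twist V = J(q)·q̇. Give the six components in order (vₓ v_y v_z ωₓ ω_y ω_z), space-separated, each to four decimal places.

1.9155 1.2617 0.8003 1.5036 -0.2556 -1.6680

o_n = [0.7021, 0.7864, -2.1535]
J₁: ẑ×o_n = [-0.7864, 0.7021, 0.0000], ω = ẑ
J2: z=[0.5878, -0.8090, 0.0000] o=[0.3721, 0.2704, 0.0000] → [1.7422, 1.2658, 0.5702, 0.5878, -0.8090, 0.0000]
J3: z=[0.7602, 0.5523, -0.3420] o=[0.2756, -0.0099, -0.6672] → [-0.5486, 0.9841, 0.3698, 0.7602, 0.5523, -0.3420]
J4: z=[-0.0590, -0.4656, -0.8830] o=[0.6392, -0.0709, -0.6593] → [1.4528, -0.1436, -0.0213, -0.0590, -0.4656, -0.8830]
J5: z=[-0.9950, 0.0984, 0.0146] o=[0.6726, 0.3905, -1.4937] → [-0.0707, -0.6561, -0.3968, -0.9950, 0.0984, 0.0146]
V = J·q̇ = [1.9155, 1.2617, 0.8003, 1.5036, -0.2556, -1.6680]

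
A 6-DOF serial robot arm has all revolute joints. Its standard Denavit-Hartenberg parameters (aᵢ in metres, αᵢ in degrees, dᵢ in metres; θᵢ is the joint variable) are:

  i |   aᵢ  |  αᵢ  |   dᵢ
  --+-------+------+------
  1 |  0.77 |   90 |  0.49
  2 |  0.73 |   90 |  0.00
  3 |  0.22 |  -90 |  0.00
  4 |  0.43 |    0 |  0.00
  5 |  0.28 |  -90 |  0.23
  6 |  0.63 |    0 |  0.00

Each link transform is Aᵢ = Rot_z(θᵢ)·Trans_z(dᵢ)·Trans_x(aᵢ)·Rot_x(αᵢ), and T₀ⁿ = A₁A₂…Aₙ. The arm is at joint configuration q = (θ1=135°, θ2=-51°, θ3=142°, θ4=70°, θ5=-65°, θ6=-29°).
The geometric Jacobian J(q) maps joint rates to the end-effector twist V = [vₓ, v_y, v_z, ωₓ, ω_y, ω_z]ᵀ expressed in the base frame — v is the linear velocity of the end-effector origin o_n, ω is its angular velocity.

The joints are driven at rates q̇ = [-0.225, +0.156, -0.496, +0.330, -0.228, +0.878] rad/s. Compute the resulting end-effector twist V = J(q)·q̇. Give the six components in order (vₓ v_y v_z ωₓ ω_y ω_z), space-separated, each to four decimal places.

o_n = [-0.3436, 0.7873, 1.2105]
J₁: ẑ×o_n = [-0.7873, -0.3436, 0.0000], ω = ẑ
J2: z=[0.7071, 0.7071, 0.0000] o=[-0.5445, 0.5445, 0.4900] → [0.5095, -0.5095, 0.0297, 0.7071, 0.7071, 0.0000]
J3: z=[0.5495, -0.5495, -0.6293] o=[-0.8693, 0.8693, -0.0773] → [-0.7593, -1.0385, 0.2438, 0.5495, -0.5495, -0.6293]
J4: z=[-0.2832, -0.8312, 0.4785] o=[-0.6964, 0.8879, 0.0574] → [-0.9103, 0.4954, 0.3217, -0.2832, -0.8312, 0.4785]
J5: z=[-0.2832, -0.8312, 0.4785] o=[-0.8028, 1.1224, 0.4018] → [-0.5119, 0.4488, 0.4766, -0.2832, -0.8312, 0.4785]
J6: z=[-0.6159, 0.5401, 0.5736] o=[-0.6622, 0.9683, 0.6980] → [0.3806, 0.4984, -0.0605, -0.6159, 0.5401, 0.5736]
V = J·q̇ = [0.7837, 1.0117, -0.1720, -0.7319, 0.7723, 0.6395]

0.7837 1.0117 -0.1720 -0.7319 0.7723 0.6395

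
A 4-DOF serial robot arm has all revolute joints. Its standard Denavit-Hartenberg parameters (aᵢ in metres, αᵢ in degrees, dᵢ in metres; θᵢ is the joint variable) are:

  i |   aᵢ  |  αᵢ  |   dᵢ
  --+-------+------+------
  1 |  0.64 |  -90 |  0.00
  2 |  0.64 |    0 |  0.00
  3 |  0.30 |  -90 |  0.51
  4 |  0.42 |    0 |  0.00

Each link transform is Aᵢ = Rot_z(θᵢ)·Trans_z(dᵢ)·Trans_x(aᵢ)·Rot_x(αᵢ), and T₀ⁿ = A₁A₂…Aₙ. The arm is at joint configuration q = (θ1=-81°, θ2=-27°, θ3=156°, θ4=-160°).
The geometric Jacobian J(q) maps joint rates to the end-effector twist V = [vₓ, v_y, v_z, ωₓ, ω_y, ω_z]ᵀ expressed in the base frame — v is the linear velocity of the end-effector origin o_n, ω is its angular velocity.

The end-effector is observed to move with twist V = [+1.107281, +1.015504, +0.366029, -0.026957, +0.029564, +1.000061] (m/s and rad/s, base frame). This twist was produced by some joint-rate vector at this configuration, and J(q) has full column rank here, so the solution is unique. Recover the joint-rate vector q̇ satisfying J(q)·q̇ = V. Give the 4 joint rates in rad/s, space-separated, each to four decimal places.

0.9730 -0.6480 0.6260 0.0430

o_n = [0.8442, -1.1519, 0.3641]
J₁: ẑ×o_n = [1.1519, 0.8442, -0.0000], ω = ẑ
J2: z=[0.9877, 0.1564, 0.0000] o=[0.1001, -0.6321, 0.0000] → [0.0570, -0.3596, -0.6298, 0.9877, 0.1564, 0.0000]
J3: z=[0.9877, 0.1564, 0.0000] o=[0.1893, -1.1953, 0.2906] → [0.0115, -0.0727, -0.0596, 0.9877, 0.1564, 0.0000]
J4: z=[-0.1216, 0.7676, 0.6293] o=[0.6635, -0.9291, 0.0574] → [0.3757, 0.1510, -0.1116, -0.1216, 0.7676, 0.6293]
q̇ = J⁺·V = [0.9730, -0.6480, 0.6260, 0.0430]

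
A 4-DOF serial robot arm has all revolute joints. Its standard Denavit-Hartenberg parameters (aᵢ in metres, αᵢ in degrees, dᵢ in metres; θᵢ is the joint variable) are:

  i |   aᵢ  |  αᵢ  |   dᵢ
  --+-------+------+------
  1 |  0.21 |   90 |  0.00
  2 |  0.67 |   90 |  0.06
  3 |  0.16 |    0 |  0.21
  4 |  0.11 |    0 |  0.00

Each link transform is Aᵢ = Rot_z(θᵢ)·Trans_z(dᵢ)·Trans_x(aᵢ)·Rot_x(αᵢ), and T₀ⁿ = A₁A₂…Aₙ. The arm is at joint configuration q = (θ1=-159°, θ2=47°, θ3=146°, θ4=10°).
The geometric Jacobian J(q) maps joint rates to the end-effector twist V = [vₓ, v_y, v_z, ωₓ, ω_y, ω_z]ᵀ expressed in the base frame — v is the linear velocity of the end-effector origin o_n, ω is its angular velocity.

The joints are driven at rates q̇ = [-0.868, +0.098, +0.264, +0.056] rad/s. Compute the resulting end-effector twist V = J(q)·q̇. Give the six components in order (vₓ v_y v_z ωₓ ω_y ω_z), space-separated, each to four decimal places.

0.0160 0.5492 0.0165 -0.2536 0.0076 -1.0862

o_n = [-0.6872, -0.0558, 0.1763]
J₁: ẑ×o_n = [0.0558, -0.6872, 0.0000], ω = ẑ
J2: z=[-0.3584, 0.9336, 0.0000] o=[-0.1961, -0.0753, 0.0000] → [0.1646, 0.0632, 0.4515, -0.3584, 0.9336, 0.0000]
J3: z=[-0.6828, -0.2621, -0.6820] o=[-0.6441, -0.1830, 0.4900] → [0.1690, -0.1848, -0.0982, -0.6828, -0.2621, -0.6820]
J4: z=[-0.6828, -0.2621, -0.6820] o=[-0.7351, -0.1221, 0.2498] → [0.0645, -0.0829, -0.0327, -0.6828, -0.2621, -0.6820]
V = J·q̇ = [0.0160, 0.5492, 0.0165, -0.2536, 0.0076, -1.0862]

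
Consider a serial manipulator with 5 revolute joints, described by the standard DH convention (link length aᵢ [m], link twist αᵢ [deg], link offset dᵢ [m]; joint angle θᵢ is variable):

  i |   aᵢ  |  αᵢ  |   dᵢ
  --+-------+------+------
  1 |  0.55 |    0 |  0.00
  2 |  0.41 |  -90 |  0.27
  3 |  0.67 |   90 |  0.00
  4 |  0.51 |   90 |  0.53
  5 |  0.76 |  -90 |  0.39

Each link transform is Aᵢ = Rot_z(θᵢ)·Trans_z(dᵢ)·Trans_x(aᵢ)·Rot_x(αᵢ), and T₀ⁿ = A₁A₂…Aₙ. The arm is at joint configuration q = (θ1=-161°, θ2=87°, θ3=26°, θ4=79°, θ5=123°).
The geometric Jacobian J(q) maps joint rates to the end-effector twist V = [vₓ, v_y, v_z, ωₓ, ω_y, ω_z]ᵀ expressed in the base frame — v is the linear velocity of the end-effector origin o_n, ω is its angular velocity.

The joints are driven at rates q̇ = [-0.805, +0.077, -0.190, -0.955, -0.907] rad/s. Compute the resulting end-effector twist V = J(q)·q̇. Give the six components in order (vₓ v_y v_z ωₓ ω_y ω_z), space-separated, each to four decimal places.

-1.2347 -0.0867 0.5609 -0.3522 1.1670 -1.1961

o_n = [0.0185, -1.9851, 0.8497]
J₁: ẑ×o_n = [1.9851, 0.0185, -0.0000], ω = ẑ
J2: z=[0.0000, 0.0000, 1.0000] o=[-0.5200, -0.1791, 0.0000] → [1.8060, 0.5386, -0.0000, 0.0000, 0.0000, 1.0000]
J3: z=[0.9613, 0.2756, 0.0000] o=[-0.4070, -0.5732, 0.2700] → [0.1598, -0.5572, -1.4745, 0.9613, 0.2756, 0.0000]
J4: z=[0.1208, -0.4214, 0.8988] o=[-0.2410, -1.1520, -0.0237] → [0.3807, 0.1278, 0.0087, 0.1208, -0.4214, 0.8988]
J5: z=[0.0598, -0.9007, -0.4303] o=[0.3283, -1.3215, 0.4100] → [-0.6816, 0.1070, -0.3187, 0.0598, -0.9007, -0.4303]
V = J·q̇ = [-1.2347, -0.0867, 0.5609, -0.3522, 1.1670, -1.1961]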